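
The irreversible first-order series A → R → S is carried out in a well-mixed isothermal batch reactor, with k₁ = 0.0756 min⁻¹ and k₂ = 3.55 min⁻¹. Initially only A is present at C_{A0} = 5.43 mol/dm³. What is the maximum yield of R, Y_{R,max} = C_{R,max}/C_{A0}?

At the optimum, C_{R,max}/C_{A0} = (k₁/k₂)^[k₂/(k₂−k₁)].
= (0.0756/3.55)^(3.55/(3.55−0.0756)) = (0.02130)^(1.022) = 0.01958.

0.0196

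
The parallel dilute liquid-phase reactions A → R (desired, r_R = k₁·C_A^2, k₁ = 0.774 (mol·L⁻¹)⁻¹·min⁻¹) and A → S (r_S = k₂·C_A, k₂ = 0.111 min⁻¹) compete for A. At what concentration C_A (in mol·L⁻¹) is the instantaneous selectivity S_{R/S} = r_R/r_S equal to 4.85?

0.696 mol·L⁻¹

S_{R/S} = (k₁/k₂)·C_A ⇒ C_A = S·k₂/k₁.
= 4.85×0.111/0.774 = 0.696 mol·L⁻¹.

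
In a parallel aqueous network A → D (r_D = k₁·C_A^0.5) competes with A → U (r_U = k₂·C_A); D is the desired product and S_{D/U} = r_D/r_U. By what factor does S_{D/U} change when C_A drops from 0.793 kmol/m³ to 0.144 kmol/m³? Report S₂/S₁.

S_{D/U} = (k₁/k₂)·C_A^-0.5, so S₂/S₁ = (C_{A,2}/C_{A,1})^-0.5.
= (0.144/0.793)^(-0.5) = (0.1816)^(-0.5) = 2.35.

2.35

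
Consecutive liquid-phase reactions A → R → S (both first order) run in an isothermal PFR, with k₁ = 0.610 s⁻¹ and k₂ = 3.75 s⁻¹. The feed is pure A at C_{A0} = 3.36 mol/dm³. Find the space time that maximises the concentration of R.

0.578 s

Setting dC_R/dτ = 0 gives τ_opt = ln(k₂/k₁)/(k₂−k₁).
= ln(3.75/0.610)/(3.75−0.610) = ln(6.148)/3.140 = 1.816/3.140 = 0.578 s.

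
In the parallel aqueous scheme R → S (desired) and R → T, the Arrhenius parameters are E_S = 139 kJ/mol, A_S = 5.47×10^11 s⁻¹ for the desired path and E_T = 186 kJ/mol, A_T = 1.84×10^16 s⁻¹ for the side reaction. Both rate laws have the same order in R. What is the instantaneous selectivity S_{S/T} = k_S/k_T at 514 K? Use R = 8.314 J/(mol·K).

Since both paths have the same order in R, the concentration cancels and S_{S/T} = k_S/k_T = (A_S/A_T)·exp[(E_T−E_S)/(RT)].
(E_T−E_S)/(RT) = (186−139)×10³/(8.314×514) = 47000/4273 = 11.00.
k_S/k_T = (5.47×10^11/1.84×10^16)·exp(11.00) = 2.973×10^-5 × 59771 = 1.78.

1.78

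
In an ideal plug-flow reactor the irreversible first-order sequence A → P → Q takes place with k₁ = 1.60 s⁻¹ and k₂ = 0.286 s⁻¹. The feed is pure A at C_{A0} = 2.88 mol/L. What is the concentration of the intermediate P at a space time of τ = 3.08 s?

Solving the coupled first-order balances gives C_P(τ) = [k₁/(k₂−k₁)]·C_{A0}·(e^(−k₁τ) − e^(−k₂τ)).
e^(−k₁τ) = e^(−1.60×3.08) = e^(−4.928) = 0.007241; e^(−k₂τ) = e^(−0.8809) = 0.4144.
C_P = 1.60×2.88/(0.286−1.60) × (0.007241−0.4144) = (-3.507)×(-0.4072) = 1.428 mol/L.

1.43 mol/L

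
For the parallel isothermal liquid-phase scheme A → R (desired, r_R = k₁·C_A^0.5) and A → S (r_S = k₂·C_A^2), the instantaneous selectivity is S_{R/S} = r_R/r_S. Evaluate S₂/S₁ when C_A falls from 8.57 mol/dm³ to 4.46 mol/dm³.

2.66

S_{R/S} = (k₁/k₂)·C_A^-1.5, so S₂/S₁ = (C_{A,2}/C_{A,1})^-1.5.
= (4.46/8.57)^(-1.5) = (0.5204)^(-1.5) = 2.66.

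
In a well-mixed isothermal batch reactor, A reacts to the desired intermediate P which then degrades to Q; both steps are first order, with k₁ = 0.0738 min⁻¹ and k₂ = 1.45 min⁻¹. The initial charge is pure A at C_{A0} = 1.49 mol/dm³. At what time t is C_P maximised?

Setting dC_P/dt = 0 gives t_opt = ln(k₂/k₁)/(k₂−k₁).
= ln(1.45/0.0738)/(1.45−0.0738) = ln(19.65)/1.376 = 2.978/1.376 = 2.16 min.

2.16 min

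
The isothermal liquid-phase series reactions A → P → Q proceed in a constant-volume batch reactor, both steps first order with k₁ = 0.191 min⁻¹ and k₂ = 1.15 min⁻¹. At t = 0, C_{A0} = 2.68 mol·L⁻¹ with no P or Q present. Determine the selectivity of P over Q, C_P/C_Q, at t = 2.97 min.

The intermediate concentration in a first-order A→B→C sequence is C_P = k₁C_{A0}(e^(−k₁t) − e^(−k₂t))/(k₂−k₁).
e^(−k₁t) = e^(−0.191×2.97) = e^(−0.5673) = 0.5671; e^(−k₂t) = e^(−3.415) = 0.03286.
C_P = 0.191×2.68/(1.15−0.191) × (0.5671−0.03286) = 0.5338×0.5342 = 0.2851 mol·L⁻¹.
C_A = C_{A0}e^(−k₁t) = 1.520 mol·L⁻¹, so C_Q = C_{A0}−C_A−C_P = 0.8751 mol·L⁻¹; C_P/C_Q = 0.326.

0.326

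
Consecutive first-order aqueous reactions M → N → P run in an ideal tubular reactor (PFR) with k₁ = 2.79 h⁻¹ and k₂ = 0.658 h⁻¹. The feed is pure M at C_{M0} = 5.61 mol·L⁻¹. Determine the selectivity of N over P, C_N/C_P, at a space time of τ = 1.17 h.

The intermediate concentration in a first-order A→B→C sequence is C_N = k₁C_{M0}(e^(−k₁τ) − e^(−k₂τ))/(k₂−k₁).
e^(−k₁τ) = e^(−2.79×1.17) = e^(−3.264) = 0.03822; e^(−k₂τ) = e^(−0.7699) = 0.4631.
C_N = 2.79×5.61/(0.658−2.79) × (0.03822−0.4631) = (-7.341)×(-0.4249) = 3.119 mol·L⁻¹.
C_M = C_{M0}e^(−k₁τ) = 0.2144 mol·L⁻¹, so C_P = C_{M0}−C_M−C_N = 2.277 mol·L⁻¹; C_N/C_P = 1.37.

1.37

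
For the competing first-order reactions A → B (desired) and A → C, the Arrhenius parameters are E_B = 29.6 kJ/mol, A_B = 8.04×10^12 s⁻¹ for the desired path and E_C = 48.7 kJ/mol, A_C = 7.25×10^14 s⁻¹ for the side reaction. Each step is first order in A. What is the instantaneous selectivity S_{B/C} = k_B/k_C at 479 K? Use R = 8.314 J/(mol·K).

1.34

With equal orders, S_{B/C} = k_B/k_C = (A_B/A_C)·exp[(E_C−E_B)/(RT)].
(E_C−E_B)/(RT) = (48.7−29.6)×10³/(8.314×479) = 19100/3982 = 4.796.
k_B/k_C = (8.04×10^12/7.25×10^14)·exp(4.796) = 0.01109 × 121.0 = 1.34.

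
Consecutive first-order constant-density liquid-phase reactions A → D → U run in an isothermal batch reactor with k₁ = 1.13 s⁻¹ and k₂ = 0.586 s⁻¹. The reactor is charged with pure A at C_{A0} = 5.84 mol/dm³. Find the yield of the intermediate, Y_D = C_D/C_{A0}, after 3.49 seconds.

For first-order series with pure A initially, C_D(t) = k₁C_{A0}/(k₂−k₁)·(e^(−k₁t) − e^(−k₂t)).
e^(−k₁t) = e^(−1.13×3.49) = e^(−3.944) = 0.01938; e^(−k₂t) = e^(−2.045) = 0.1294.
C_D = 1.13×5.84/(0.586−1.13) × (0.01938−0.1294) = (-12.13)×(-0.1100) = 1.334 mol/dm³.
Y_D = C_D/C_{A0} = 1.334/5.84 = 0.228.

0.228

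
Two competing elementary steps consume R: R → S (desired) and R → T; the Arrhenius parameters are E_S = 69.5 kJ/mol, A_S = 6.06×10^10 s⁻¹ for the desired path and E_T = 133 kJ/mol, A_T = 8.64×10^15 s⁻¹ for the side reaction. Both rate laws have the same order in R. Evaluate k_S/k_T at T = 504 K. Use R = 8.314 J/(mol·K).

k_S/k_T = (A_S/A_T)·exp[−(E_S−E_T)/(RT)] = (A_S/A_T)·exp[(E_T−E_S)/(RT)].
(E_T−E_S)/(RT) = (133−69.5)×10³/(8.314×504) = 63500/4190 = 15.15.
k_S/k_T = (6.06×10^10/8.64×10^15)·exp(15.15) = 7.014×10^-6 × 3.814×10^6 = 26.8.
Since E_S < E_T, lowering the temperature improves selectivity toward S.

26.8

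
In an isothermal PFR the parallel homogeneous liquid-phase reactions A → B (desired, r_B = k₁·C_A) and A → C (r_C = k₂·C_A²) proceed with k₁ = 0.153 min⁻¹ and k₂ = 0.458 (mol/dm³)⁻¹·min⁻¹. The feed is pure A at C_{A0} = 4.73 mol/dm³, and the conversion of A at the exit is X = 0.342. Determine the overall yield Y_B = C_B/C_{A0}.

C_A = C_{A0}(1−X) = 3.112 mol/dm³.
Along a PFR/batch, dC_B/dC_A = −r_B/(r_B+r_C) = −k₁/(k₁+k₂·C_A).
Integrating from C_{A0} to C_A: C_B = (0.153/0.458)·ln[(0.153+0.458·4.73)/(0.153+0.458·3.11)] = 0.3341·ln(2.319/1.578) = 0.1286 mol/dm³.
Y_B = C_B/C_{A0} = 0.1286/4.73 = 0.0272.

0.0272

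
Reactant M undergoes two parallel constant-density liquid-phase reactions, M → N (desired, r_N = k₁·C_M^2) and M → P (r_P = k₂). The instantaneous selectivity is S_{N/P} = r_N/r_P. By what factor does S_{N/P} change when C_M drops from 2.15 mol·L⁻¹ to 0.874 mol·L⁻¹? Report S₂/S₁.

0.165

S_{N/P} = (k₁/k₂)·C_M^2, so S₂/S₁ = (C_{M,2}/C_{M,1})^2.
= (0.874/2.15)^2 = (0.4065)^2 = 0.165.
Selectivity toward N falls as C_M falls — high-concentration operation is favoured.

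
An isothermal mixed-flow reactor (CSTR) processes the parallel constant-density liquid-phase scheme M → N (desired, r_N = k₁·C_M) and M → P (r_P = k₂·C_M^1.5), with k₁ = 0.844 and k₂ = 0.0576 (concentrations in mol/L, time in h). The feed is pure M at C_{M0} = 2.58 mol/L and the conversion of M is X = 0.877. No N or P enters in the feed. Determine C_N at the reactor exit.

Exit C_M = C_{M0}(1−X) = 2.58×0.123 = 0.3173 mol/L.
Rates in a CSTR are evaluated at the outlet concentration: r_N = 0.844×0.3173 = 0.2678, r_P = 0.0576×0.3173^1.5 = 0.01030.
Fraction of consumed M going to N: r_N/(r_N+r_P) = 0.9630.
C_N = 0.9630·C_{M0}·X = 0.9630×2.58×0.877 = 2.18 mol/L.

2.18 mol/L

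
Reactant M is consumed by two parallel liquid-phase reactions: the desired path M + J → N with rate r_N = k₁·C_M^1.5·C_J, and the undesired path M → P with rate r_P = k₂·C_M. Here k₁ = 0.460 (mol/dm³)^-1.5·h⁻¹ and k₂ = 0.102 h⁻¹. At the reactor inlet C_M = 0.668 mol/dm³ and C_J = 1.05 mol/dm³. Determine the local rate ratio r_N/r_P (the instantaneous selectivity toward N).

S_{N/P} = r_N/r_P = (k₁·C_M^1.5·C_J)/(k₂·C_M) = (k₁/k₂)·C_M^0.5·C_J.
= (0.460×0.6680^1.5×1.050) / (0.102×0.6680) = 0.2637/0.06814 = 3.87.
Since the desired path is higher order in M, keeping C_M high (PFR or concentrated feed) favours N.

3.87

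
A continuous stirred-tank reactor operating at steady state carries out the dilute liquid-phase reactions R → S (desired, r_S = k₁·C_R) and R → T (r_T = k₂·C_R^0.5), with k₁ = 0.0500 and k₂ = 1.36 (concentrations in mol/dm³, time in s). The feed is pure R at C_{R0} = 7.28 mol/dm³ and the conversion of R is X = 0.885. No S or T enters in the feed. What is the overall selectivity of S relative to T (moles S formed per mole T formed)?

Exit C_R = C_{R0}(1−X) = 7.28×0.115 = 0.8372 mol/dm³.
In a CSTR the entire volume is at exit conditions, so r_S = 0.0500×0.8372 = 0.04186 and r_T = 1.36×0.8372^0.5 = 1.244.
Overall selectivity = C_S/C_T = r_Sτ/(r_Tτ) = r_S/r_T = 0.0336.

0.0336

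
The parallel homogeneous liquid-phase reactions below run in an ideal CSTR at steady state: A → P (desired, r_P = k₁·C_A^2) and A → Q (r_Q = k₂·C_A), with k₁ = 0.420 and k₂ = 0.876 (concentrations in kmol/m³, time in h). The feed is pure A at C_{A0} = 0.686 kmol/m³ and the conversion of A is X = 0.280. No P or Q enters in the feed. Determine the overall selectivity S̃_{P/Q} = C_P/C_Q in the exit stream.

0.237

Exit C_A = C_{A0}(1−X) = 0.686×0.720 = 0.4939 kmol/m³.
In a CSTR the entire volume is at exit conditions, so r_P = 0.420×0.4939^2 = 0.1025 and r_Q = 0.876×0.4939 = 0.4327.
Overall selectivity = C_P/C_Q = r_Pτ/(r_Qτ) = r_P/r_Q = 0.237.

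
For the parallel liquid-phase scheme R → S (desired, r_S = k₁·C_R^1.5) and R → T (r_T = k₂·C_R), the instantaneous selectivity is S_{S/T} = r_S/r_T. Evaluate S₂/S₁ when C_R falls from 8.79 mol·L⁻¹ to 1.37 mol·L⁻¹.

S_{S/T} = (k₁/k₂)·C_R^0.5, so S₂/S₁ = (C_{R,2}/C_{R,1})^0.5.
= (1.37/8.79)^0.5 = (0.1559)^0.5 = 0.395.
Selectivity toward S falls as C_R falls — high-concentration operation is favoured.

0.395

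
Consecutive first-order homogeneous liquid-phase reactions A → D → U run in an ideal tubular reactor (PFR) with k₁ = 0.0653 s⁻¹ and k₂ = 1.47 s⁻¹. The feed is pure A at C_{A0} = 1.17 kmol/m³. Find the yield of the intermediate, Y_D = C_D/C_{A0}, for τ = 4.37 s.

Solving the coupled first-order balances gives C_D(τ) = [k₁/(k₂−k₁)]·C_{A0}·(e^(−k₁τ) − e^(−k₂τ)).
e^(−k₁τ) = e^(−0.0653×4.37) = e^(−0.2854) = 0.7517; e^(−k₂τ) = e^(−6.424) = 0.001622.
C_D = 0.0653×1.17/(1.47−0.0653) × (0.7517−0.001622) = 0.05439×0.7501 = 0.04080 kmol/m³.
Y_D = C_D/C_{A0} = 0.04080/1.17 = 0.0349.

0.0349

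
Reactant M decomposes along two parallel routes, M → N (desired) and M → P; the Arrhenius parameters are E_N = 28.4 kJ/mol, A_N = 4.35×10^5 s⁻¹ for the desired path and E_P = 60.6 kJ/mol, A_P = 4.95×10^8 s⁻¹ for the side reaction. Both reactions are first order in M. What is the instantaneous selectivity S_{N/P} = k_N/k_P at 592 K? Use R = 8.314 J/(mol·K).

0.610

With equal orders, S_{N/P} = k_N/k_P = (A_N/A_P)·exp[(E_P−E_N)/(RT)].
(E_P−E_N)/(RT) = (60.6−28.4)×10³/(8.314×592) = 32200/4922 = 6.542.
k_N/k_P = (4.35×10^5/4.95×10^8)·exp(6.542) = 8.788×10^-4 × 693.8 = 0.610.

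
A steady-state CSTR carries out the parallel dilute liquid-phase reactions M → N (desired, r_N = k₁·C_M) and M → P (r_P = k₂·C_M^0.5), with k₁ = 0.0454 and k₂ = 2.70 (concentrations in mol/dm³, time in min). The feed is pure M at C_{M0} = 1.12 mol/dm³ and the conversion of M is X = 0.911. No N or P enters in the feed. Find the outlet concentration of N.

Exit C_M = C_{M0}(1−X) = 1.12×0.0890 = 0.09968 mol/dm³.
In a CSTR the entire volume is at exit conditions, so r_N = 0.0454×0.09968 = 0.004525 and r_P = 2.70×0.09968^0.5 = 0.8524.
Fraction of consumed M going to N: r_N/(r_N+r_P) = 0.005281.
C_N = 0.005281·C_{M0}·X = 0.005281×1.12×0.911 = 0.00539 mol/dm³.

0.00539 mol/dm³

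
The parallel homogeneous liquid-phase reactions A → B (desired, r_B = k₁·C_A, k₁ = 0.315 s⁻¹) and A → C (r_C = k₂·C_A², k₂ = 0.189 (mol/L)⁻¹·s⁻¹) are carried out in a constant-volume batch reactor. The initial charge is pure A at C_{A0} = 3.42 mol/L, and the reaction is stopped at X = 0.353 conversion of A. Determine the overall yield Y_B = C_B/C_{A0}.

C_A = C_{A0}(1−X) = 2.213 mol/L.
Along a PFR/batch, dC_B/dC_A = −r_B/(r_B+r_C) = −k₁/(k₁+k₂·C_A).
Integrating from C_{A0} to C_A: C_B = (0.315/0.189)·ln[(0.315+0.189·3.42)/(0.315+0.189·2.21)] = 1.667·ln(0.9614/0.7332) = 0.4516 mol/L.
Y_B = C_B/C_{A0} = 0.4516/3.42 = 0.132.

0.132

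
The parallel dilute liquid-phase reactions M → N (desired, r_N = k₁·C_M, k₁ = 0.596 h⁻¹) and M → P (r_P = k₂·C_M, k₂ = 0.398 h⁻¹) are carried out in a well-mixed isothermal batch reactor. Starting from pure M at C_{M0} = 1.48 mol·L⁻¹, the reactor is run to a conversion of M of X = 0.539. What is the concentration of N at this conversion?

0.478 mol·L⁻¹

C_M = C_{M0}(1−X) = 0.6823 mol·L⁻¹.
Both paths are first order in M, so the instantaneous fraction to N is constant: dC_N/d(−C_M) = k₁/(k₁+k₂) = 0.5996.
C_N = 0.5996·(C_{M0}−C_M) = 0.5996×0.7977 = 0.478 mol·L⁻¹.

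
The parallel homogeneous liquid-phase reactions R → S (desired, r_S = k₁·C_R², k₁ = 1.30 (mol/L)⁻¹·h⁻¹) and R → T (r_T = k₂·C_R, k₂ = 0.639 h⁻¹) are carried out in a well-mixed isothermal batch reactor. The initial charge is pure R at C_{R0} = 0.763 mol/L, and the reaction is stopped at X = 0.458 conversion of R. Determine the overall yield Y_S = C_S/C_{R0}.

0.248

C_R = C_{R0}(1−X) = 0.4135 mol/L.
Along a PFR/batch, dC_T/dC_R = −r_T/(r_S+r_T) = −k₂/(k₂+k₁·C_R).
Integrating from C_{R0} to C_R: C_T = (0.639/1.30)·ln[(0.639+1.30·0.763)/(0.639+1.30·0.414)] = 0.4915·ln(1.631/1.177) = 0.1605 mol/L.
Then C_S = (C_{R0}−C_R) − C_T = 0.3495 − 0.1605 = 0.1890 mol/L.
Y_S = C_S/C_{R0} = 0.1890/0.763 = 0.248.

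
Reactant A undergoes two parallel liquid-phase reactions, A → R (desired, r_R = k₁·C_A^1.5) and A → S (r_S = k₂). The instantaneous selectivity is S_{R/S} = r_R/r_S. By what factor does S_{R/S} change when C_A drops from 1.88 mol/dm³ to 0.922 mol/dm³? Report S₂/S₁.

0.343

S_{R/S} = (k₁/k₂)·C_A^1.5, so S₂/S₁ = (C_{A,2}/C_{A,1})^1.5.
= (0.922/1.88)^1.5 = (0.4904)^1.5 = 0.343.
Selectivity toward R falls as C_A falls — high-concentration operation is favoured.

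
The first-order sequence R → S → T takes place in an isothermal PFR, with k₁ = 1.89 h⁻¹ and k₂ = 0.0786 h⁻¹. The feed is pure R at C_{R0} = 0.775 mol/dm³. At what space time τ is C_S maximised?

Setting dC_S/dτ = 0 gives τ_opt = ln(k₂/k₁)/(k₂−k₁).
= ln(0.0786/1.89)/(0.0786−1.89) = ln(0.04159)/-1.811 = -3.180/-1.811 = 1.76 h.

1.76 h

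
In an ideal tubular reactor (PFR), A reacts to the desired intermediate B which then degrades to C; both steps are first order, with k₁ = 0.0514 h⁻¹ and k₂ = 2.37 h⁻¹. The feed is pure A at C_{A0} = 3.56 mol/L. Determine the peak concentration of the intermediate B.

At the optimum, C_{B,max}/C_{A0} = (k₁/k₂)^[k₂/(k₂−k₁)].
= (0.0514/2.37)^(2.37/(2.37−0.0514)) = (0.02169)^(1.022) = 0.01992.
C_{B,max} = 0.01992×3.56 = 0.0709 mol/L.

0.0709 mol/L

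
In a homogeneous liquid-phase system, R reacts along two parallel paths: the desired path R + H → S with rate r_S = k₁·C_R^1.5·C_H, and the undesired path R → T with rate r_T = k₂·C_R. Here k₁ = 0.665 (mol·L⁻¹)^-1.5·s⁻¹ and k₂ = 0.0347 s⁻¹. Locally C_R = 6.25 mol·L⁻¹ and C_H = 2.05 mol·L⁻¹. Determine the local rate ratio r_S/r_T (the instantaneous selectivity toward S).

98.2

S_{S/T} = r_S/r_T = (k₁·C_R^1.5·C_H)/(k₂·C_R) = (k₁/k₂)·C_R^0.5·C_H.
= (0.665×6.250^1.5×2.050) / (0.0347×6.250) = 21.30/0.2169 = 98.2.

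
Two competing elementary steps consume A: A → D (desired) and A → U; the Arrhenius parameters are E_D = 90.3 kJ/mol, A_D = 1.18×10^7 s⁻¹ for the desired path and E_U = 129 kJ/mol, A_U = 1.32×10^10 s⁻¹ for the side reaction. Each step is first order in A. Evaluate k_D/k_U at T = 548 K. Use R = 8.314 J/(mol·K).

Since both paths have the same order in A, the concentration cancels and S_{D/U} = k_D/k_U = (A_D/A_U)·exp[(E_U−E_D)/(RT)].
(E_U−E_D)/(RT) = (129−90.3)×10³/(8.314×548) = 38700/4556 = 8.494.
k_D/k_U = (1.18×10^7/1.32×10^10)·exp(8.494) = 8.939×10^-4 × 4886 = 4.37.

4.37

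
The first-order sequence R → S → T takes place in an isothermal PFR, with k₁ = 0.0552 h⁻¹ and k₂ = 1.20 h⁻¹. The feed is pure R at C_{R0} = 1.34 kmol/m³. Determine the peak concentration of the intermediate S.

0.0531 kmol/m³

For a first-order series the maximum intermediate yield is C_{S,max}/C_{R0} = (k₁/k₂)^[k₂/(k₂−k₁)].
= (0.0552/1.20)^(1.20/(1.20−0.0552)) = (0.04600)^(1.048) = 0.03965.
C_{S,max} = 0.03965×1.34 = 0.0531 kmol/m³.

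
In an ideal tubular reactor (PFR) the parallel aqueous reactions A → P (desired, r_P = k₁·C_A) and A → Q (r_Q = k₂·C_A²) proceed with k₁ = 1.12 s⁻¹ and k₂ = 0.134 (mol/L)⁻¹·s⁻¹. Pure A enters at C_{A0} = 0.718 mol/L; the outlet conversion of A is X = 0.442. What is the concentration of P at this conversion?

0.297 mol/L

C_A = C_{A0}(1−X) = 0.4006 mol/L.
Along a PFR/batch, dC_P/dC_A = −r_P/(r_P+r_Q) = −k₁/(k₁+k₂·C_A).
Integrating from C_{A0} to C_A: C_P = (1.12/0.134)·ln[(1.12+0.134·0.718)/(1.12+0.134·0.401)] = 8.358·ln(1.216/1.174) = 0.2975 mol/L.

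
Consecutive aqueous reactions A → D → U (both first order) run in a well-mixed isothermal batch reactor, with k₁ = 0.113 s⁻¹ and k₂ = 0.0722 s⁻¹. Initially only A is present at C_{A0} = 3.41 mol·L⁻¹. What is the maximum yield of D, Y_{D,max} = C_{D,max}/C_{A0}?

0.453

For a first-order series the maximum intermediate yield is C_{D,max}/C_{A0} = (k₁/k₂)^[k₂/(k₂−k₁)].
= (0.113/0.0722)^(0.0722/(0.0722−0.113)) = (1.565)^(-1.770) = 0.4526.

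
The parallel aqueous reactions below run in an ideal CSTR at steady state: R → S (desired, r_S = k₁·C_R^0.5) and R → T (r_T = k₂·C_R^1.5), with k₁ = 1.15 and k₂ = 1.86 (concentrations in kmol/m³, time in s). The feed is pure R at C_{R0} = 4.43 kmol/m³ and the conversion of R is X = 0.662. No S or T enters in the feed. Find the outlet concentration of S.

Exit C_R = C_{R0}(1−X) = 4.43×0.338 = 1.497 kmol/m³.
Rates in a CSTR are evaluated at the outlet concentration: r_S = 1.15×1.497^0.5 = 1.407, r_T = 1.86×1.497^1.5 = 3.408.
Fraction of consumed R going to S: r_S/(r_S+r_T) = 0.2922.
C_S = 0.2922·C_{R0}·X = 0.2922×4.43×0.662 = 0.857 kmol/m³.

0.857 kmol/m³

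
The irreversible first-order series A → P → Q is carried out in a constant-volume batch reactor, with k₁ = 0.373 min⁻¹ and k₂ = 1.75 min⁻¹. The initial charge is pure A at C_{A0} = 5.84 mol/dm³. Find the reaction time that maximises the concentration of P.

Setting dC_P/dt = 0 gives t_opt = ln(k₂/k₁)/(k₂−k₁).
= ln(1.75/0.373)/(1.75−0.373) = ln(4.692)/1.377 = 1.546/1.377 = 1.12 min.

1.12 min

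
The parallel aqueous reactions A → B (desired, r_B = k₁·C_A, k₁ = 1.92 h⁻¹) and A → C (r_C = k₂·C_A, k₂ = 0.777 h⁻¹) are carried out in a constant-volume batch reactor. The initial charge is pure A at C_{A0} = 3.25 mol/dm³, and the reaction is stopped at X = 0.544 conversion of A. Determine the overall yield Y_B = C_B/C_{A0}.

C_A = C_{A0}(1−X) = 1.482 mol/dm³.
Both paths are first order in A, so the instantaneous fraction to B is constant: dC_B/d(−C_A) = k₁/(k₁+k₂) = 0.7119.
C_B = 0.7119·(C_{A0}−C_A) = 0.7119×1.768 = 1.26 mol/dm³.
Y_B = C_B/C_{A0} = 1.259/3.25 = 0.387.

0.387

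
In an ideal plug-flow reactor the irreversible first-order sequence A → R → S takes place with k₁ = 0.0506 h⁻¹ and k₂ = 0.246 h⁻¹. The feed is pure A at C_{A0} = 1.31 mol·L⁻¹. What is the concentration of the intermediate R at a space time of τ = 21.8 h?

0.111 mol·L⁻¹

The intermediate concentration in a first-order A→B→C sequence is C_R = k₁C_{A0}(e^(−k₁τ) − e^(−k₂τ))/(k₂−k₁).
e^(−k₁τ) = e^(−0.0506×21.8) = e^(−1.103) = 0.3318; e^(−k₂τ) = e^(−5.363) = 0.004688.
C_R = 0.0506×1.31/(0.246−0.0506) × (0.3318−0.004688) = 0.3392×0.3272 = 0.1110 mol·L⁻¹.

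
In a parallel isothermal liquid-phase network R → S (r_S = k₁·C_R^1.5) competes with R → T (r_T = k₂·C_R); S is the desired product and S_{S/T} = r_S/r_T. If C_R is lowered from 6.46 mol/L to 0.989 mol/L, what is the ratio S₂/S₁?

0.391

S_{S/T} = (k₁/k₂)·C_R^0.5, so S₂/S₁ = (C_{R,2}/C_{R,1})^0.5.
= (0.989/6.46)^0.5 = (0.1531)^0.5 = 0.391.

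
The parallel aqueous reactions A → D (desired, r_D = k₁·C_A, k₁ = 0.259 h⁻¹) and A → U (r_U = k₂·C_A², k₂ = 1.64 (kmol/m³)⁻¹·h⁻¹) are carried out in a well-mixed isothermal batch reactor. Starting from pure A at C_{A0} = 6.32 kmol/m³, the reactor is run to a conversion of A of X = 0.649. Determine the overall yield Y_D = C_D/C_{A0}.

0.0251

C_A = C_{A0}(1−X) = 2.218 kmol/m³.
Along a PFR/batch, dC_D/dC_A = −r_D/(r_D+r_U) = −k₁/(k₁+k₂·C_A).
Integrating from C_{A0} to C_A: C_D = (0.259/1.64)·ln[(0.259+1.64·6.32)/(0.259+1.64·2.22)] = 0.1579·ln(10.62/3.897) = 0.1584 kmol/m³.
Y_D = C_D/C_{A0} = 0.1584/6.32 = 0.0251.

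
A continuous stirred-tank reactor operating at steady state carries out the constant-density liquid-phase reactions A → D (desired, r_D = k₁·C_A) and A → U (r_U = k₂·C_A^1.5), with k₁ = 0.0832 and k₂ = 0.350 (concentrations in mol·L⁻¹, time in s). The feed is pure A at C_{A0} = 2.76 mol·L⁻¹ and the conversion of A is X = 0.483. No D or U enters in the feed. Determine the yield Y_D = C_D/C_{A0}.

Exit C_A = C_{A0}(1−X) = 2.76×0.517 = 1.427 mol·L⁻¹.
Rates in a CSTR are evaluated at the outlet concentration: r_D = 0.0832×1.427 = 0.1187, r_U = 0.350×1.427^1.5 = 0.5966.
Fraction of consumed A going to D: r_D/(r_D+r_U) = 0.1660.
C_D = 0.1660·C_{A0}·X = 0.1660×2.76×0.483 = 0.221 mol·L⁻¹; Y_D = C_D/C_{A0} = 0.0802.

0.0802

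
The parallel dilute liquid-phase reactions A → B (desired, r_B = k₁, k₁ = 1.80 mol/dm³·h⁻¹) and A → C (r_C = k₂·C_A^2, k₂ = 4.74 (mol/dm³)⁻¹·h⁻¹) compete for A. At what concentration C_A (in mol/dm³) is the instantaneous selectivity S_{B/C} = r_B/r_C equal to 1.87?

S_{B/C} = (k₁/k₂)·C_A^-2 ⇒ C_A = (S·k₂/k₁)^(-0.5).
= (1.87×4.74/1.80)^(-0.5) = (4.924)^(-0.5) = 0.451 mol/dm³.

0.451 mol/dm³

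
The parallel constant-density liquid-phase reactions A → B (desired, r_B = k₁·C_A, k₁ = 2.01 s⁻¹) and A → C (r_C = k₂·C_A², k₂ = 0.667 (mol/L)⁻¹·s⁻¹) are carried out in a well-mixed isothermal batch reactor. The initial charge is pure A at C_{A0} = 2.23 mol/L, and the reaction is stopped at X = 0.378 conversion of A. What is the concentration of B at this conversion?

C_A = C_{A0}(1−X) = 1.387 mol/L.
Along a PFR/batch, dC_B/dC_A = −r_B/(r_B+r_C) = −k₁/(k₁+k₂·C_A).
Integrating from C_{A0} to C_A: C_B = (2.01/0.667)·ln[(2.01+0.667·2.23)/(2.01+0.667·1.39)] = 3.013·ln(3.497/2.935) = 0.5281 mol/L.

0.528 mol/L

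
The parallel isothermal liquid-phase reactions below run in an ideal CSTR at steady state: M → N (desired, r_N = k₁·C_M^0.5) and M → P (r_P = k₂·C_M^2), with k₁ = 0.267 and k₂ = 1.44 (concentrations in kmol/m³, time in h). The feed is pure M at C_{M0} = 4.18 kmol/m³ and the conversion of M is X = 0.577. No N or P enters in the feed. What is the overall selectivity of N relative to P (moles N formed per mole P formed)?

0.0789

Exit C_M = C_{M0}(1−X) = 4.18×0.423 = 1.768 kmol/m³.
Rates in a CSTR are evaluated at the outlet concentration: r_N = 0.267×1.768^0.5 = 0.3550, r_P = 1.44×1.768^2 = 4.502.
Overall selectivity = C_N/C_P = r_Nτ/(r_Pτ) = r_N/r_P = 0.0789.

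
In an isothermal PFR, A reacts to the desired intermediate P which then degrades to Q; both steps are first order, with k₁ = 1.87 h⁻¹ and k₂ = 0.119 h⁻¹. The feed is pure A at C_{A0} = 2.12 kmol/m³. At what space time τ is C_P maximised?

For first-order series the maximum of C_P occurs at τ_opt = ln(k₂/k₁)/(k₂−k₁).
= ln(0.119/1.87)/(0.119−1.87) = ln(0.06364)/-1.751 = -2.755/-1.751 = 1.57 h.

1.57 h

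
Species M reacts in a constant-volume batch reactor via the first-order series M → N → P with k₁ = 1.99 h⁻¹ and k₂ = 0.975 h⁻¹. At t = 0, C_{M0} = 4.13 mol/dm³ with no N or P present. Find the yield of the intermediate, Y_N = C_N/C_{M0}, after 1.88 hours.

0.267

The intermediate concentration in a first-order A→B→C sequence is C_N = k₁C_{M0}(e^(−k₁t) − e^(−k₂t))/(k₂−k₁).
e^(−k₁t) = e^(−1.99×1.88) = e^(−3.741) = 0.02373; e^(−k₂t) = e^(−1.833) = 0.1599.
C_N = 1.99×4.13/(0.975−1.99) × (0.02373−0.1599) = (-8.097)×(-0.1362) = 1.103 mol/dm³.
Y_N = C_N/C_{M0} = 1.103/4.13 = 0.267.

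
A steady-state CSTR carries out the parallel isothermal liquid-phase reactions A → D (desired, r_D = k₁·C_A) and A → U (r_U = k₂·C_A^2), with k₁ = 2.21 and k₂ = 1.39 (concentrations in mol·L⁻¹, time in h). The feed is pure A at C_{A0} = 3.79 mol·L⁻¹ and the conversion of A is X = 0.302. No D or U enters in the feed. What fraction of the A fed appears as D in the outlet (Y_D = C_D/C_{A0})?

0.113

Exit C_A = C_{A0}(1−X) = 3.79×0.698 = 2.645 mol·L⁻¹.
Rates in a CSTR are evaluated at the outlet concentration: r_D = 2.21×2.645 = 5.846, r_U = 1.39×2.645^2 = 9.728.
Fraction of consumed A going to D: r_D/(r_D+r_U) = 0.3754.
C_D = 0.3754·C_{A0}·X = 0.3754×3.79×0.302 = 0.430 mol·L⁻¹; Y_D = C_D/C_{A0} = 0.113.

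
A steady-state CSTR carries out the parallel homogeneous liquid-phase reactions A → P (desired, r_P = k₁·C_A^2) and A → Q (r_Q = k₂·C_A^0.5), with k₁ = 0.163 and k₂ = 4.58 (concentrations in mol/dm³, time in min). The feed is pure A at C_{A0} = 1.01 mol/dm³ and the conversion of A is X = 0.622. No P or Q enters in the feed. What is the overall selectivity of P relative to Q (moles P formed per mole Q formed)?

Exit C_A = C_{A0}(1−X) = 1.01×0.378 = 0.3818 mol/dm³.
A CSTR operates uniformly at the exit composition, giving r_P = 0.02376 and r_Q = 2.830 (each k·C_A^n at C_A = 0.3818).
Overall selectivity = C_P/C_Q = r_Pτ/(r_Qτ) = r_P/r_Q = 0.00840.

0.00840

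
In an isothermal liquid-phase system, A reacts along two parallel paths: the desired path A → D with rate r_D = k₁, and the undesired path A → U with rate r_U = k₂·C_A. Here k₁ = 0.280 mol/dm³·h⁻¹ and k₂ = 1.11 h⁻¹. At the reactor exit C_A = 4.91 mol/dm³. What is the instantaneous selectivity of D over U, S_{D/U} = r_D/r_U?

S_{D/U} = r_D/r_U = (k₁)/(k₂·C_A) = (k₁/k₂)·C_A⁻¹.
= (0.280) / (1.11×4.910) = 0.2800/5.450 = 0.0514.
The undesired path is higher order in A, so low C_A (CSTR or dilute feed) favours D.

0.0514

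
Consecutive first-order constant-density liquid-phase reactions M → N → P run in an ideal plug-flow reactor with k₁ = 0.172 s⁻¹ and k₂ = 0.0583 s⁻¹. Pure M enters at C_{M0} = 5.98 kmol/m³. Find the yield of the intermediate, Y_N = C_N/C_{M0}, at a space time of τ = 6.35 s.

Solving the coupled first-order balances gives C_N(τ) = [k₁/(k₂−k₁)]·C_{M0}·(e^(−k₁τ) − e^(−k₂τ)).
e^(−k₁τ) = e^(−0.172×6.35) = e^(−1.092) = 0.3355; e^(−k₂τ) = e^(−0.3702) = 0.6906.
C_N = 0.172×5.98/(0.0583−0.172) × (0.3355−0.6906) = (-9.046)×(-0.3551) = 3.212 kmol/m³.
Y_N = C_N/C_{M0} = 3.212/5.98 = 0.537.

0.537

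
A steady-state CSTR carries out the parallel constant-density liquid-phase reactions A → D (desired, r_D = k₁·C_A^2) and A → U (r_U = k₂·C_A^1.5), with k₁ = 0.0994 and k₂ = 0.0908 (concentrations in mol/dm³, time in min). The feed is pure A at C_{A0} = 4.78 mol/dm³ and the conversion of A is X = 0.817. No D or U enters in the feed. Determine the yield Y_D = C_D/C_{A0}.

0.413

Exit C_A = C_{A0}(1−X) = 4.78×0.183 = 0.8747 mol/dm³.
In a CSTR the entire volume is at exit conditions, so r_D = 0.0994×0.8747^2 = 0.07606 and r_U = 0.0908×0.8747^1.5 = 0.07429.
Fraction of consumed A going to D: r_D/(r_D+r_U) = 0.5059.
C_D = 0.5059·C_{A0}·X = 0.5059×4.78×0.817 = 1.98 mol/dm³; Y_D = C_D/C_{A0} = 0.413.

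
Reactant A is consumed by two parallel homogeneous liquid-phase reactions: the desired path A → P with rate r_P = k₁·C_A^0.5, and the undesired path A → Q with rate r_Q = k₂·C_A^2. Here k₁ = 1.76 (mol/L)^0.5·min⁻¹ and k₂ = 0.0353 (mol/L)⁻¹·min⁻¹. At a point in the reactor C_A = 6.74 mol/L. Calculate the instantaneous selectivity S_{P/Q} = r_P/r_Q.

2.85

S_{P/Q} = r_P/r_Q = (k₁·C_A^0.5)/(k₂·C_A^2) = (k₁/k₂)·C_A^-1.5.
= (1.76×6.740^0.5) / (0.0353×6.740^2) = 4.569/1.604 = 2.85.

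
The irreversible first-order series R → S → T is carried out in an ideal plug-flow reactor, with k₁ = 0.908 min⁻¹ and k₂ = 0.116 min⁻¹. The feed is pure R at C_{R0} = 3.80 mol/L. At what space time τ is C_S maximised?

Setting dC_S/dτ = 0 gives τ_opt = ln(k₂/k₁)/(k₂−k₁).
= ln(0.116/0.908)/(0.116−0.908) = ln(0.1278)/-0.7920 = -2.058/-0.7920 = 2.60 min.

2.60 min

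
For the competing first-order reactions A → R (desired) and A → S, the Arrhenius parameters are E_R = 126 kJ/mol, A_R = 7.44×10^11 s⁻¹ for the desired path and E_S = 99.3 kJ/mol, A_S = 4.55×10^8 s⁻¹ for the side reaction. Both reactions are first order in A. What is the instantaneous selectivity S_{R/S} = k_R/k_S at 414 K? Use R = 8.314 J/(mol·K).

Since both paths have the same order in A, the concentration cancels and S_{R/S} = k_R/k_S = (A_R/A_S)·exp[(E_S−E_R)/(RT)].
(E_S−E_R)/(RT) = (99.3−126)×10³/(8.314×414) = -26700/3442 = -7.757.
k_R/k_S = (7.44×10^11/4.55×10^8)·exp(-7.757) = 1635 × 4.277×10^-4 = 0.699.

0.699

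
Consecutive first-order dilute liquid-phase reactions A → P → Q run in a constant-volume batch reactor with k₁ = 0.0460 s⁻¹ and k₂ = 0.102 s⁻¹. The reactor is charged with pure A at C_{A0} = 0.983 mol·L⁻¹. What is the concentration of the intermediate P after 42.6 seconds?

0.103 mol·L⁻¹

The intermediate concentration in a first-order A→B→C sequence is C_P = k₁C_{A0}(e^(−k₁t) − e^(−k₂t))/(k₂−k₁).
e^(−k₁t) = e^(−0.0460×42.6) = e^(−1.960) = 0.1409; e^(−k₂t) = e^(−4.345) = 0.01297.
C_P = 0.0460×0.983/(0.102−0.0460) × (0.1409−0.01297) = 0.8075×0.1279 = 0.1033 mol·L⁻¹.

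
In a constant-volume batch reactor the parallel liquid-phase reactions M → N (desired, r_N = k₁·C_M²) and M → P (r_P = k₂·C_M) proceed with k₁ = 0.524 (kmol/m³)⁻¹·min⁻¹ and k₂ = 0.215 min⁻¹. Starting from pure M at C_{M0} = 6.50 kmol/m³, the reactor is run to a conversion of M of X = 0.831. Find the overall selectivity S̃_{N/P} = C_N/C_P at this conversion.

C_M = C_{M0}(1−X) = 1.099 kmol/m³.
Along a PFR/batch, dC_P/dC_M = −r_P/(r_N+r_P) = −k₂/(k₂+k₁·C_M).
Integrating from C_{M0} to C_M: C_P = (0.215/0.524)·ln[(0.215+0.524·6.50)/(0.215+0.524·1.10)] = 0.4103·ln(3.621/0.7906) = 0.6244 kmol/m³.
Then C_N = (C_{M0}−C_M) − C_P = 5.401 − 0.6244 = 4.777 kmol/m³.
S̃_{N/P} = C_N/C_P = 4.777/0.6244 = 7.65.

7.65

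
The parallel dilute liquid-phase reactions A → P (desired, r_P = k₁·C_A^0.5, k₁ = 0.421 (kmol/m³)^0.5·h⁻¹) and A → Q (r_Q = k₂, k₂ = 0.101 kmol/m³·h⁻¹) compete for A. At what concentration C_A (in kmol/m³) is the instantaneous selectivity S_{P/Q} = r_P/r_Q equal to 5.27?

1.60 kmol/m³

S_{P/Q} = (k₁/k₂)·C_A^0.5 ⇒ C_A = (S·k₂/k₁)^(2).
= (5.27×0.101/0.421)^(2) = (1.264)^(2) = 1.60 kmol/m³.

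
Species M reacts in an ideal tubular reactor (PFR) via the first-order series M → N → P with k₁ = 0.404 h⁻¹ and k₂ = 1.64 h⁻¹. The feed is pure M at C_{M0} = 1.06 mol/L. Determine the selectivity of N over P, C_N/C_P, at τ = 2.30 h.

For first-order series with pure M initially, C_N(τ) = k₁C_{M0}/(k₂−k₁)·(e^(−k₁τ) − e^(−k₂τ)).
e^(−k₁τ) = e^(−0.404×2.30) = e^(−0.9292) = 0.3949; e^(−k₂τ) = e^(−3.772) = 0.02301.
C_N = 0.404×1.06/(1.64−0.404) × (0.3949−0.02301) = 0.3465×0.3719 = 0.1288 mol/L.
C_M = C_{M0}e^(−k₁τ) = 0.4186 mol/L, so C_P = C_{M0}−C_M−C_N = 0.5126 mol/L; C_N/C_P = 0.251.

0.251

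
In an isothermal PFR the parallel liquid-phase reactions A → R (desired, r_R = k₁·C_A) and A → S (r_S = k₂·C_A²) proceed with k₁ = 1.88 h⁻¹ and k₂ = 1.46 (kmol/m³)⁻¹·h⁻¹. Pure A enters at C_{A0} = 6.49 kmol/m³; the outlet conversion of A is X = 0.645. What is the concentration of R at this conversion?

C_A = C_{A0}(1−X) = 2.304 kmol/m³.
Along a PFR/batch, dC_R/dC_A = −r_R/(r_R+r_S) = −k₁/(k₁+k₂·C_A).
Integrating from C_{A0} to C_A: C_R = (1.88/1.46)·ln[(1.88+1.46·6.49)/(1.88+1.46·2.30)] = 1.288·ln(11.36/5.244) = 0.9949 kmol/m³.

0.995 kmol/m³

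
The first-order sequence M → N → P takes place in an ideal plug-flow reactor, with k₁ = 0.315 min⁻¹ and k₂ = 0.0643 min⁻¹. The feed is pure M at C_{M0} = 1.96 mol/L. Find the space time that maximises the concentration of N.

6.34 min

For first-order series the maximum of C_N occurs at τ_opt = ln(k₂/k₁)/(k₂−k₁).
= ln(0.0643/0.315)/(0.0643−0.315) = ln(0.2041)/-0.2507 = -1.589/-0.2507 = 6.34 min.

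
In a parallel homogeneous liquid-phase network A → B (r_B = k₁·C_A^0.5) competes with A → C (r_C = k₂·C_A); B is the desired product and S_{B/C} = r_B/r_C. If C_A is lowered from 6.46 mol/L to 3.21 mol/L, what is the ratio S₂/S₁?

1.42

S_{B/C} = (k₁/k₂)·C_A^-0.5, so S₂/S₁ = (C_{A,2}/C_{A,1})^-0.5.
= (3.21/6.46)^(-0.5) = (0.4969)^(-0.5) = 1.42.
Selectivity toward B rises as C_A falls — low-concentration operation is favoured.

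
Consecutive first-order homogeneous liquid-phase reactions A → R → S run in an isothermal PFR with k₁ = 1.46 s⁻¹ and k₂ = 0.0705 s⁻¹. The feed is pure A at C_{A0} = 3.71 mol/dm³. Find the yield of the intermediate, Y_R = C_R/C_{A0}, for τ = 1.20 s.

0.783

For first-order series with pure A initially, C_R(τ) = k₁C_{A0}/(k₂−k₁)·(e^(−k₁τ) − e^(−k₂τ)).
e^(−k₁τ) = e^(−1.46×1.20) = e^(−1.752) = 0.1734; e^(−k₂τ) = e^(−0.08460) = 0.9189.
C_R = 1.46×3.71/(0.0705−1.46) × (0.1734−0.9189) = (-3.898)×(-0.7455) = 2.906 mol/dm³.
Y_R = C_R/C_{A0} = 2.906/3.71 = 0.783.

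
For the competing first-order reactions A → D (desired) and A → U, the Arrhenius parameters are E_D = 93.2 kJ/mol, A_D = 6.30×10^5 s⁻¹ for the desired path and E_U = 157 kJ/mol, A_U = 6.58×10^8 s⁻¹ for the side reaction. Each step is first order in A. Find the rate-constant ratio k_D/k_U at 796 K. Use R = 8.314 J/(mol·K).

Since both paths have the same order in A, the concentration cancels and S_{D/U} = k_D/k_U = (A_D/A_U)·exp[(E_U−E_D)/(RT)].
(E_U−E_D)/(RT) = (157−93.2)×10³/(8.314×796) = 63800/6618 = 9.640.
k_D/k_U = (6.30×10^5/6.58×10^8)·exp(9.640) = 9.574×10^-4 × 15374 = 14.7.
Since E_D < E_U, lowering the temperature improves selectivity toward D.

14.7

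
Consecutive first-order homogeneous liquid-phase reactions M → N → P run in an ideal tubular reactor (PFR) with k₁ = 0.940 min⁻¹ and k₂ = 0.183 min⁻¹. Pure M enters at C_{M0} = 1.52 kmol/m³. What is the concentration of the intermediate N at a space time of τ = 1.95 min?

1.02 kmol/m³

Solving the coupled first-order balances gives C_N(τ) = [k₁/(k₂−k₁)]·C_{M0}·(e^(−k₁τ) − e^(−k₂τ)).
e^(−k₁τ) = e^(−0.940×1.95) = e^(−1.833) = 0.1599; e^(−k₂τ) = e^(−0.3569) = 0.6999.
C_N = 0.940×1.52/(0.183−0.940) × (0.1599−0.6999) = (-1.887)×(-0.5399) = 1.019 kmol/m³.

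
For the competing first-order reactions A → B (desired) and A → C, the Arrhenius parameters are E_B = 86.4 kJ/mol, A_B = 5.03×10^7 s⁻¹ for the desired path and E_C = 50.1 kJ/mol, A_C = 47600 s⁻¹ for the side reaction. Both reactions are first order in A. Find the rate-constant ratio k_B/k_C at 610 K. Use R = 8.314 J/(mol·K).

0.823

With equal orders, S_{B/C} = k_B/k_C = (A_B/A_C)·exp[(E_C−E_B)/(RT)].
(E_C−E_B)/(RT) = (50.1−86.4)×10³/(8.314×610) = -36300/5072 = -7.158.
k_B/k_C = (5.03×10^7/47600)·exp(-7.158) = 1057 × 7.789×10^-4 = 0.823.
Since E_B > E_C, raising the temperature improves selectivity toward B.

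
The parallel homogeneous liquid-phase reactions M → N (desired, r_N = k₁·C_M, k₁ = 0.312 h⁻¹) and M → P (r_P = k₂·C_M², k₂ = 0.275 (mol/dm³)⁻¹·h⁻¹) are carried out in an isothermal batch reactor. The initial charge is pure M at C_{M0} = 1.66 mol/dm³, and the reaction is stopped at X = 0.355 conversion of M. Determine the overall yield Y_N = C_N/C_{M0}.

0.162

C_M = C_{M0}(1−X) = 1.071 mol/dm³.
Along a PFR/batch, dC_N/dC_M = −r_N/(r_N+r_P) = −k₁/(k₁+k₂·C_M).
Integrating from C_{M0} to C_M: C_N = (0.312/0.275)·ln[(0.312+0.275·1.66)/(0.312+0.275·1.07)] = 1.135·ln(0.7685/0.6064) = 0.2687 mol/dm³.
Y_N = C_N/C_{M0} = 0.2687/1.66 = 0.162.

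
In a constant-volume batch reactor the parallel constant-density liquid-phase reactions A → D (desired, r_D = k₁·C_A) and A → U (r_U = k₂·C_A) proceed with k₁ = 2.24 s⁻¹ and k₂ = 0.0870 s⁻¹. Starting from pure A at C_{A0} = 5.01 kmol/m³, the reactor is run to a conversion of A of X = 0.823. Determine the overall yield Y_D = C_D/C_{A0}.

C_A = C_{A0}(1−X) = 0.8868 kmol/m³.
Both paths are first order in A, so the instantaneous fraction to D is constant: dC_D/d(−C_A) = k₁/(k₁+k₂) = 0.9626.
C_D = 0.9626·(C_{A0}−C_A) = 0.9626×4.123 = 3.97 kmol/m³.
Y_D = C_D/C_{A0} = 3.969/5.01 = 0.792.

0.792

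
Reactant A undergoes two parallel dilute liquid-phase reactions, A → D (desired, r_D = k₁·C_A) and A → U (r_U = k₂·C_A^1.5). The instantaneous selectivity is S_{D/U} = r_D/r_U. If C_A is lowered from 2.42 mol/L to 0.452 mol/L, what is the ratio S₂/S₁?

S_{D/U} = (k₁/k₂)·C_A^-0.5, so S₂/S₁ = (C_{A,2}/C_{A,1})^-0.5.
= (0.452/2.42)^(-0.5) = (0.1868)^(-0.5) = 2.31.
Selectivity toward D rises as C_A falls — low-concentration operation is favoured.

2.31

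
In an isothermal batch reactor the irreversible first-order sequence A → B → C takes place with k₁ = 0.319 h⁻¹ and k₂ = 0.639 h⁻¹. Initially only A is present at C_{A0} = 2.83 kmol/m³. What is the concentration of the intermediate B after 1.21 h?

The intermediate concentration in a first-order A→B→C sequence is C_B = k₁C_{A0}(e^(−k₁t) − e^(−k₂t))/(k₂−k₁).
e^(−k₁t) = e^(−0.319×1.21) = e^(−0.3860) = 0.6798; e^(−k₂t) = e^(−0.7732) = 0.4615.
C_B = 0.319×2.83/(0.639−0.319) × (0.6798−0.4615) = 2.821×0.2182 = 0.6157 kmol/m³.

0.616 kmol/m³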